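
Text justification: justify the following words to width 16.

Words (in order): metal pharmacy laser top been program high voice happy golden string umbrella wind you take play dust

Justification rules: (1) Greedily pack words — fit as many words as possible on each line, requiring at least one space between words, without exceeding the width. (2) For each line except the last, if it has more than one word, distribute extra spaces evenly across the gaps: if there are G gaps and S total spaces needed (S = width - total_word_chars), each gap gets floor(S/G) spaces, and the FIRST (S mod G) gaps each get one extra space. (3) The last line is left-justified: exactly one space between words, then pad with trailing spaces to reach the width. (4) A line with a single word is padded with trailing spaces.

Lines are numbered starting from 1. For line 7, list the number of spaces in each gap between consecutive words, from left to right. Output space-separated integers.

Line 1: ['metal', 'pharmacy'] (min_width=14, slack=2)
Line 2: ['laser', 'top', 'been'] (min_width=14, slack=2)
Line 3: ['program', 'high'] (min_width=12, slack=4)
Line 4: ['voice', 'happy'] (min_width=11, slack=5)
Line 5: ['golden', 'string'] (min_width=13, slack=3)
Line 6: ['umbrella', 'wind'] (min_width=13, slack=3)
Line 7: ['you', 'take', 'play'] (min_width=13, slack=3)
Line 8: ['dust'] (min_width=4, slack=12)

Answer: 3 2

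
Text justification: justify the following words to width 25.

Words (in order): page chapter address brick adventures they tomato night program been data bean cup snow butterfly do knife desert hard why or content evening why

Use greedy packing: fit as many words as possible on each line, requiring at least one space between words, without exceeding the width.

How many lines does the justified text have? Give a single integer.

Line 1: ['page', 'chapter', 'address'] (min_width=20, slack=5)
Line 2: ['brick', 'adventures', 'they'] (min_width=21, slack=4)
Line 3: ['tomato', 'night', 'program', 'been'] (min_width=25, slack=0)
Line 4: ['data', 'bean', 'cup', 'snow'] (min_width=18, slack=7)
Line 5: ['butterfly', 'do', 'knife', 'desert'] (min_width=25, slack=0)
Line 6: ['hard', 'why', 'or', 'content'] (min_width=19, slack=6)
Line 7: ['evening', 'why'] (min_width=11, slack=14)
Total lines: 7

Answer: 7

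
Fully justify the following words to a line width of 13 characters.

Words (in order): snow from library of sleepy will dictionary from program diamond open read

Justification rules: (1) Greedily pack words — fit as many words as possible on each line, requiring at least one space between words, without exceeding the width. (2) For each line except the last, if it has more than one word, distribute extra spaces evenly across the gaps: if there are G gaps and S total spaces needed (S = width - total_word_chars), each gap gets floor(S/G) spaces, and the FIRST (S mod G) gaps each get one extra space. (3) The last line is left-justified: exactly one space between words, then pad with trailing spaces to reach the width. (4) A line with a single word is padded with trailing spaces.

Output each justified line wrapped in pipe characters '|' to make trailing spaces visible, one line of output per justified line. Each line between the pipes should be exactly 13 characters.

Line 1: ['snow', 'from'] (min_width=9, slack=4)
Line 2: ['library', 'of'] (min_width=10, slack=3)
Line 3: ['sleepy', 'will'] (min_width=11, slack=2)
Line 4: ['dictionary'] (min_width=10, slack=3)
Line 5: ['from', 'program'] (min_width=12, slack=1)
Line 6: ['diamond', 'open'] (min_width=12, slack=1)
Line 7: ['read'] (min_width=4, slack=9)

Answer: |snow     from|
|library    of|
|sleepy   will|
|dictionary   |
|from  program|
|diamond  open|
|read         |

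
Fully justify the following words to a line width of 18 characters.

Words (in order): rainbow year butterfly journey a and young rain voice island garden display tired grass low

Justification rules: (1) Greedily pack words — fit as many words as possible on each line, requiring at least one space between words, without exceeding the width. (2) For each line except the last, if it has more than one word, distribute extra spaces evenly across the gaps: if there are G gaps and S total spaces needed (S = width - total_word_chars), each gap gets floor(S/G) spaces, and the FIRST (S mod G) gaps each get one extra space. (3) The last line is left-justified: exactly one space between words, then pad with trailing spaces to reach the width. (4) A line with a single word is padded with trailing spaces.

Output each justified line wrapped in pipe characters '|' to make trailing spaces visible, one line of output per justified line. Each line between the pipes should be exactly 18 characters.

Answer: |rainbow       year|
|butterfly  journey|
|a  and  young rain|
|voice       island|
|garden     display|
|tired grass low   |

Derivation:
Line 1: ['rainbow', 'year'] (min_width=12, slack=6)
Line 2: ['butterfly', 'journey'] (min_width=17, slack=1)
Line 3: ['a', 'and', 'young', 'rain'] (min_width=16, slack=2)
Line 4: ['voice', 'island'] (min_width=12, slack=6)
Line 5: ['garden', 'display'] (min_width=14, slack=4)
Line 6: ['tired', 'grass', 'low'] (min_width=15, slack=3)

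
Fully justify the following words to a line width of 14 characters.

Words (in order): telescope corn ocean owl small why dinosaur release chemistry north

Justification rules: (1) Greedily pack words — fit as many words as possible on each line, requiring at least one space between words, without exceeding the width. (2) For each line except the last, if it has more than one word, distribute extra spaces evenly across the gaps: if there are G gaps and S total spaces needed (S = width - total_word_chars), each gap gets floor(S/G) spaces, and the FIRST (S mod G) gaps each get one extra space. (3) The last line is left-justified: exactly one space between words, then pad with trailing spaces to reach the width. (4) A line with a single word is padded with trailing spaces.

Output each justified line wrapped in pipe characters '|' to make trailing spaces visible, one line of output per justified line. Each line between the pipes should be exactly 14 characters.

Answer: |telescope corn|
|ocean      owl|
|small      why|
|dinosaur      |
|release       |
|chemistry     |
|north         |

Derivation:
Line 1: ['telescope', 'corn'] (min_width=14, slack=0)
Line 2: ['ocean', 'owl'] (min_width=9, slack=5)
Line 3: ['small', 'why'] (min_width=9, slack=5)
Line 4: ['dinosaur'] (min_width=8, slack=6)
Line 5: ['release'] (min_width=7, slack=7)
Line 6: ['chemistry'] (min_width=9, slack=5)
Line 7: ['north'] (min_width=5, slack=9)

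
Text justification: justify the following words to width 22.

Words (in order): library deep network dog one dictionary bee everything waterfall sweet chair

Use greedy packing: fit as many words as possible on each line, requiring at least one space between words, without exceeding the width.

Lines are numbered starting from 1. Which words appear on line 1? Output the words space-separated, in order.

Line 1: ['library', 'deep', 'network'] (min_width=20, slack=2)
Line 2: ['dog', 'one', 'dictionary', 'bee'] (min_width=22, slack=0)
Line 3: ['everything', 'waterfall'] (min_width=20, slack=2)
Line 4: ['sweet', 'chair'] (min_width=11, slack=11)

Answer: library deep network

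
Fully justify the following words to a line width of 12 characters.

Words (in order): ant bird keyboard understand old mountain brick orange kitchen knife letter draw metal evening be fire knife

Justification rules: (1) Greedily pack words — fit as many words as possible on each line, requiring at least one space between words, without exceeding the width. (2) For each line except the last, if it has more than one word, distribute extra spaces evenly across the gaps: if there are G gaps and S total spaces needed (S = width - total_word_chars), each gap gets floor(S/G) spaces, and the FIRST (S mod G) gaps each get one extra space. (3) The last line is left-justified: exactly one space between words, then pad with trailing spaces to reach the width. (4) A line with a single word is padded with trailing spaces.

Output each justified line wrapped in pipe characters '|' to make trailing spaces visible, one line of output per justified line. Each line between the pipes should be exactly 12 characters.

Answer: |ant     bird|
|keyboard    |
|understand  |
|old mountain|
|brick orange|
|kitchen     |
|knife letter|
|draw   metal|
|evening   be|
|fire knife  |

Derivation:
Line 1: ['ant', 'bird'] (min_width=8, slack=4)
Line 2: ['keyboard'] (min_width=8, slack=4)
Line 3: ['understand'] (min_width=10, slack=2)
Line 4: ['old', 'mountain'] (min_width=12, slack=0)
Line 5: ['brick', 'orange'] (min_width=12, slack=0)
Line 6: ['kitchen'] (min_width=7, slack=5)
Line 7: ['knife', 'letter'] (min_width=12, slack=0)
Line 8: ['draw', 'metal'] (min_width=10, slack=2)
Line 9: ['evening', 'be'] (min_width=10, slack=2)
Line 10: ['fire', 'knife'] (min_width=10, slack=2)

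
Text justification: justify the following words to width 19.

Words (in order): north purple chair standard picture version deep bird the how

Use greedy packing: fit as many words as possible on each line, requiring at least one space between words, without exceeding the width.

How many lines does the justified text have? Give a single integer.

Line 1: ['north', 'purple', 'chair'] (min_width=18, slack=1)
Line 2: ['standard', 'picture'] (min_width=16, slack=3)
Line 3: ['version', 'deep', 'bird'] (min_width=17, slack=2)
Line 4: ['the', 'how'] (min_width=7, slack=12)
Total lines: 4

Answer: 4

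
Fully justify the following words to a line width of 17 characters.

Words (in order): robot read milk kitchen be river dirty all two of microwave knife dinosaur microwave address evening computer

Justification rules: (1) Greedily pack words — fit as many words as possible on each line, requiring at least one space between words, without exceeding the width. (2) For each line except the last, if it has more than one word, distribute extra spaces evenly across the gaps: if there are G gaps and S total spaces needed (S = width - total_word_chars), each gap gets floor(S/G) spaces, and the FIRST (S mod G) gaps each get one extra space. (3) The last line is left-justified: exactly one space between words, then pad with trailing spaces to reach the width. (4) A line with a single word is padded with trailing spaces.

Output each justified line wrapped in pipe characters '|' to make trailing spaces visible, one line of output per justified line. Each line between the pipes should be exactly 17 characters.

Answer: |robot  read  milk|
|kitchen  be river|
|dirty  all two of|
|microwave   knife|
|dinosaur         |
|microwave address|
|evening computer |

Derivation:
Line 1: ['robot', 'read', 'milk'] (min_width=15, slack=2)
Line 2: ['kitchen', 'be', 'river'] (min_width=16, slack=1)
Line 3: ['dirty', 'all', 'two', 'of'] (min_width=16, slack=1)
Line 4: ['microwave', 'knife'] (min_width=15, slack=2)
Line 5: ['dinosaur'] (min_width=8, slack=9)
Line 6: ['microwave', 'address'] (min_width=17, slack=0)
Line 7: ['evening', 'computer'] (min_width=16, slack=1)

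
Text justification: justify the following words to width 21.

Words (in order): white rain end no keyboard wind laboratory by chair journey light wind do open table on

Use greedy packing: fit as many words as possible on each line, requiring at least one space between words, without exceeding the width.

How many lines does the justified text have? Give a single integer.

Line 1: ['white', 'rain', 'end', 'no'] (min_width=17, slack=4)
Line 2: ['keyboard', 'wind'] (min_width=13, slack=8)
Line 3: ['laboratory', 'by', 'chair'] (min_width=19, slack=2)
Line 4: ['journey', 'light', 'wind', 'do'] (min_width=21, slack=0)
Line 5: ['open', 'table', 'on'] (min_width=13, slack=8)
Total lines: 5

Answer: 5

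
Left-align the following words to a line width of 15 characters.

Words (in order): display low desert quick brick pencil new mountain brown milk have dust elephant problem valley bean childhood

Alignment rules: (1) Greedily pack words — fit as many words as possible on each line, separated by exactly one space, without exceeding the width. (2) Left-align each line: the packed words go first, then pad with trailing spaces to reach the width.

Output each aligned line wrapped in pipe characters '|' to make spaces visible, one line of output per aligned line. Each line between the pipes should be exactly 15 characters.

Answer: |display low    |
|desert quick   |
|brick pencil   |
|new mountain   |
|brown milk have|
|dust elephant  |
|problem valley |
|bean childhood |

Derivation:
Line 1: ['display', 'low'] (min_width=11, slack=4)
Line 2: ['desert', 'quick'] (min_width=12, slack=3)
Line 3: ['brick', 'pencil'] (min_width=12, slack=3)
Line 4: ['new', 'mountain'] (min_width=12, slack=3)
Line 5: ['brown', 'milk', 'have'] (min_width=15, slack=0)
Line 6: ['dust', 'elephant'] (min_width=13, slack=2)
Line 7: ['problem', 'valley'] (min_width=14, slack=1)
Line 8: ['bean', 'childhood'] (min_width=14, slack=1)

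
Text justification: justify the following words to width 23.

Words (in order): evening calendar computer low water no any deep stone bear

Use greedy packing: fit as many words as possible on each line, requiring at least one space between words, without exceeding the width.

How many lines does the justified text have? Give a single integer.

Answer: 3

Derivation:
Line 1: ['evening', 'calendar'] (min_width=16, slack=7)
Line 2: ['computer', 'low', 'water', 'no'] (min_width=21, slack=2)
Line 3: ['any', 'deep', 'stone', 'bear'] (min_width=19, slack=4)
Total lines: 3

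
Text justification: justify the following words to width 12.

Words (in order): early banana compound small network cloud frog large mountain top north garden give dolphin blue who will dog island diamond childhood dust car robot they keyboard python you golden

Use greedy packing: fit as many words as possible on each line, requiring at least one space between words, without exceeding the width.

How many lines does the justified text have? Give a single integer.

Answer: 19

Derivation:
Line 1: ['early', 'banana'] (min_width=12, slack=0)
Line 2: ['compound'] (min_width=8, slack=4)
Line 3: ['small'] (min_width=5, slack=7)
Line 4: ['network'] (min_width=7, slack=5)
Line 5: ['cloud', 'frog'] (min_width=10, slack=2)
Line 6: ['large'] (min_width=5, slack=7)
Line 7: ['mountain', 'top'] (min_width=12, slack=0)
Line 8: ['north', 'garden'] (min_width=12, slack=0)
Line 9: ['give', 'dolphin'] (min_width=12, slack=0)
Line 10: ['blue', 'who'] (min_width=8, slack=4)
Line 11: ['will', 'dog'] (min_width=8, slack=4)
Line 12: ['island'] (min_width=6, slack=6)
Line 13: ['diamond'] (min_width=7, slack=5)
Line 14: ['childhood'] (min_width=9, slack=3)
Line 15: ['dust', 'car'] (min_width=8, slack=4)
Line 16: ['robot', 'they'] (min_width=10, slack=2)
Line 17: ['keyboard'] (min_width=8, slack=4)
Line 18: ['python', 'you'] (min_width=10, slack=2)
Line 19: ['golden'] (min_width=6, slack=6)
Total lines: 19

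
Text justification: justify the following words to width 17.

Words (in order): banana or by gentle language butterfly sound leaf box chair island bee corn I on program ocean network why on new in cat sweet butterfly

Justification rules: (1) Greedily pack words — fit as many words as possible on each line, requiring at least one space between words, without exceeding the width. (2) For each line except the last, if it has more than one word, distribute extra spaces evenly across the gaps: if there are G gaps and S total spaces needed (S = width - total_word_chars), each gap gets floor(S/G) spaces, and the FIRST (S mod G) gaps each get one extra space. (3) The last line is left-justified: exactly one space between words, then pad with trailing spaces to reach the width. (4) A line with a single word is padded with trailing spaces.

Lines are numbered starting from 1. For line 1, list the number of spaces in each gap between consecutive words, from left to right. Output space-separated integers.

Answer: 4 3

Derivation:
Line 1: ['banana', 'or', 'by'] (min_width=12, slack=5)
Line 2: ['gentle', 'language'] (min_width=15, slack=2)
Line 3: ['butterfly', 'sound'] (min_width=15, slack=2)
Line 4: ['leaf', 'box', 'chair'] (min_width=14, slack=3)
Line 5: ['island', 'bee', 'corn', 'I'] (min_width=17, slack=0)
Line 6: ['on', 'program', 'ocean'] (min_width=16, slack=1)
Line 7: ['network', 'why', 'on'] (min_width=14, slack=3)
Line 8: ['new', 'in', 'cat', 'sweet'] (min_width=16, slack=1)
Line 9: ['butterfly'] (min_width=9, slack=8)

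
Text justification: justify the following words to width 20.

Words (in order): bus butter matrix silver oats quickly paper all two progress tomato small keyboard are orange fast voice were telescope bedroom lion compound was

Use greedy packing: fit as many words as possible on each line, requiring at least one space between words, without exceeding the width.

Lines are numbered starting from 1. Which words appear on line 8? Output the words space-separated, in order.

Line 1: ['bus', 'butter', 'matrix'] (min_width=17, slack=3)
Line 2: ['silver', 'oats', 'quickly'] (min_width=19, slack=1)
Line 3: ['paper', 'all', 'two'] (min_width=13, slack=7)
Line 4: ['progress', 'tomato'] (min_width=15, slack=5)
Line 5: ['small', 'keyboard', 'are'] (min_width=18, slack=2)
Line 6: ['orange', 'fast', 'voice'] (min_width=17, slack=3)
Line 7: ['were', 'telescope'] (min_width=14, slack=6)
Line 8: ['bedroom', 'lion'] (min_width=12, slack=8)
Line 9: ['compound', 'was'] (min_width=12, slack=8)

Answer: bedroom lion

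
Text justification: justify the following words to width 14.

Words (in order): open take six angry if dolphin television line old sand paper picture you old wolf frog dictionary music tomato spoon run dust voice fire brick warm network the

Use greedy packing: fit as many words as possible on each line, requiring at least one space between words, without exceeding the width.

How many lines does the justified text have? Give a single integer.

Answer: 14

Derivation:
Line 1: ['open', 'take', 'six'] (min_width=13, slack=1)
Line 2: ['angry', 'if'] (min_width=8, slack=6)
Line 3: ['dolphin'] (min_width=7, slack=7)
Line 4: ['television'] (min_width=10, slack=4)
Line 5: ['line', 'old', 'sand'] (min_width=13, slack=1)
Line 6: ['paper', 'picture'] (min_width=13, slack=1)
Line 7: ['you', 'old', 'wolf'] (min_width=12, slack=2)
Line 8: ['frog'] (min_width=4, slack=10)
Line 9: ['dictionary'] (min_width=10, slack=4)
Line 10: ['music', 'tomato'] (min_width=12, slack=2)
Line 11: ['spoon', 'run', 'dust'] (min_width=14, slack=0)
Line 12: ['voice', 'fire'] (min_width=10, slack=4)
Line 13: ['brick', 'warm'] (min_width=10, slack=4)
Line 14: ['network', 'the'] (min_width=11, slack=3)
Total lines: 14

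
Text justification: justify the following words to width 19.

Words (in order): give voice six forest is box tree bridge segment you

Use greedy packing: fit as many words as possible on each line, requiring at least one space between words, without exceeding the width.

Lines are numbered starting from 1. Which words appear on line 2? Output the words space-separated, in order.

Answer: forest is box tree

Derivation:
Line 1: ['give', 'voice', 'six'] (min_width=14, slack=5)
Line 2: ['forest', 'is', 'box', 'tree'] (min_width=18, slack=1)
Line 3: ['bridge', 'segment', 'you'] (min_width=18, slack=1)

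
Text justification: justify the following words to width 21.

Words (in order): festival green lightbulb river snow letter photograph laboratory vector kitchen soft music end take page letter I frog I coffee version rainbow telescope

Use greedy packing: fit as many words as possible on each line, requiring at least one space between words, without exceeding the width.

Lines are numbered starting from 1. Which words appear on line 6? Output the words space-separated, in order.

Answer: end take page letter

Derivation:
Line 1: ['festival', 'green'] (min_width=14, slack=7)
Line 2: ['lightbulb', 'river', 'snow'] (min_width=20, slack=1)
Line 3: ['letter', 'photograph'] (min_width=17, slack=4)
Line 4: ['laboratory', 'vector'] (min_width=17, slack=4)
Line 5: ['kitchen', 'soft', 'music'] (min_width=18, slack=3)
Line 6: ['end', 'take', 'page', 'letter'] (min_width=20, slack=1)
Line 7: ['I', 'frog', 'I', 'coffee'] (min_width=15, slack=6)
Line 8: ['version', 'rainbow'] (min_width=15, slack=6)
Line 9: ['telescope'] (min_width=9, slack=12)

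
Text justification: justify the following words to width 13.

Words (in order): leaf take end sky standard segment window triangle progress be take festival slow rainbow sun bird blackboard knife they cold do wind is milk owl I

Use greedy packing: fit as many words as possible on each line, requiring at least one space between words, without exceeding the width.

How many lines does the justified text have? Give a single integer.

Answer: 13

Derivation:
Line 1: ['leaf', 'take', 'end'] (min_width=13, slack=0)
Line 2: ['sky', 'standard'] (min_width=12, slack=1)
Line 3: ['segment'] (min_width=7, slack=6)
Line 4: ['window'] (min_width=6, slack=7)
Line 5: ['triangle'] (min_width=8, slack=5)
Line 6: ['progress', 'be'] (min_width=11, slack=2)
Line 7: ['take', 'festival'] (min_width=13, slack=0)
Line 8: ['slow', 'rainbow'] (min_width=12, slack=1)
Line 9: ['sun', 'bird'] (min_width=8, slack=5)
Line 10: ['blackboard'] (min_width=10, slack=3)
Line 11: ['knife', 'they'] (min_width=10, slack=3)
Line 12: ['cold', 'do', 'wind'] (min_width=12, slack=1)
Line 13: ['is', 'milk', 'owl', 'I'] (min_width=13, slack=0)
Total lines: 13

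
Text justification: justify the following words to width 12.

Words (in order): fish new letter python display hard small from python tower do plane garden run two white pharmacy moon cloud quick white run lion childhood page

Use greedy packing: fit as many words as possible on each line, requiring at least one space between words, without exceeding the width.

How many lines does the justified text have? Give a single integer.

Answer: 15

Derivation:
Line 1: ['fish', 'new'] (min_width=8, slack=4)
Line 2: ['letter'] (min_width=6, slack=6)
Line 3: ['python'] (min_width=6, slack=6)
Line 4: ['display', 'hard'] (min_width=12, slack=0)
Line 5: ['small', 'from'] (min_width=10, slack=2)
Line 6: ['python', 'tower'] (min_width=12, slack=0)
Line 7: ['do', 'plane'] (min_width=8, slack=4)
Line 8: ['garden', 'run'] (min_width=10, slack=2)
Line 9: ['two', 'white'] (min_width=9, slack=3)
Line 10: ['pharmacy'] (min_width=8, slack=4)
Line 11: ['moon', 'cloud'] (min_width=10, slack=2)
Line 12: ['quick', 'white'] (min_width=11, slack=1)
Line 13: ['run', 'lion'] (min_width=8, slack=4)
Line 14: ['childhood'] (min_width=9, slack=3)
Line 15: ['page'] (min_width=4, slack=8)
Total lines: 15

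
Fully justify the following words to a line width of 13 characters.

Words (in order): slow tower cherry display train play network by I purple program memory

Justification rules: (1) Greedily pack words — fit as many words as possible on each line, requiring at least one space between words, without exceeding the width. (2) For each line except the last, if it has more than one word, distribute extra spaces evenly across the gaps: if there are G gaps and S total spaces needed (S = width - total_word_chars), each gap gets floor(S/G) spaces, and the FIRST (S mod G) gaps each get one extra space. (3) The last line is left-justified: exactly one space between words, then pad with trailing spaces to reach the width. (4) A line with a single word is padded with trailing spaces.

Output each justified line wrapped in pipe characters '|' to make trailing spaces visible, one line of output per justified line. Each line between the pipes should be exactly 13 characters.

Line 1: ['slow', 'tower'] (min_width=10, slack=3)
Line 2: ['cherry'] (min_width=6, slack=7)
Line 3: ['display', 'train'] (min_width=13, slack=0)
Line 4: ['play', 'network'] (min_width=12, slack=1)
Line 5: ['by', 'I', 'purple'] (min_width=11, slack=2)
Line 6: ['program'] (min_width=7, slack=6)
Line 7: ['memory'] (min_width=6, slack=7)

Answer: |slow    tower|
|cherry       |
|display train|
|play  network|
|by  I  purple|
|program      |
|memory       |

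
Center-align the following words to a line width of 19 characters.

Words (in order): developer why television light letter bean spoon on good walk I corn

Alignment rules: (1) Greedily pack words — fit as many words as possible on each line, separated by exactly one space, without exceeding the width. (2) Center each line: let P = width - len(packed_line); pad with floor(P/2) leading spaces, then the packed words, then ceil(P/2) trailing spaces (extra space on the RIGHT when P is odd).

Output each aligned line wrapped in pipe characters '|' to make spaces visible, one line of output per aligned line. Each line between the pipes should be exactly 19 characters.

Answer: |   developer why   |
| television light  |
| letter bean spoon |
|on good walk I corn|

Derivation:
Line 1: ['developer', 'why'] (min_width=13, slack=6)
Line 2: ['television', 'light'] (min_width=16, slack=3)
Line 3: ['letter', 'bean', 'spoon'] (min_width=17, slack=2)
Line 4: ['on', 'good', 'walk', 'I', 'corn'] (min_width=19, slack=0)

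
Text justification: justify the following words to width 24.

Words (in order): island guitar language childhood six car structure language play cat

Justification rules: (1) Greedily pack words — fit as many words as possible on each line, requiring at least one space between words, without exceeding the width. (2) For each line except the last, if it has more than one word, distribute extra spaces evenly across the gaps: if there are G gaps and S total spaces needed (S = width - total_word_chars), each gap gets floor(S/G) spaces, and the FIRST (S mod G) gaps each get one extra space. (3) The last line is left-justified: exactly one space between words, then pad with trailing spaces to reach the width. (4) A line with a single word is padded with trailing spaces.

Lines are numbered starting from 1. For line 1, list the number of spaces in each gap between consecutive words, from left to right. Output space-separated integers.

Line 1: ['island', 'guitar', 'language'] (min_width=22, slack=2)
Line 2: ['childhood', 'six', 'car'] (min_width=17, slack=7)
Line 3: ['structure', 'language', 'play'] (min_width=23, slack=1)
Line 4: ['cat'] (min_width=3, slack=21)

Answer: 2 2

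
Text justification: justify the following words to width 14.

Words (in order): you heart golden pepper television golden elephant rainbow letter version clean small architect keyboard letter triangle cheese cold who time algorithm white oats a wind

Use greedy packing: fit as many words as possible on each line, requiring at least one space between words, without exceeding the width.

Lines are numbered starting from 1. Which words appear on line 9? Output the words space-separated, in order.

Answer: architect

Derivation:
Line 1: ['you', 'heart'] (min_width=9, slack=5)
Line 2: ['golden', 'pepper'] (min_width=13, slack=1)
Line 3: ['television'] (min_width=10, slack=4)
Line 4: ['golden'] (min_width=6, slack=8)
Line 5: ['elephant'] (min_width=8, slack=6)
Line 6: ['rainbow', 'letter'] (min_width=14, slack=0)
Line 7: ['version', 'clean'] (min_width=13, slack=1)
Line 8: ['small'] (min_width=5, slack=9)
Line 9: ['architect'] (min_width=9, slack=5)
Line 10: ['keyboard'] (min_width=8, slack=6)
Line 11: ['letter'] (min_width=6, slack=8)
Line 12: ['triangle'] (min_width=8, slack=6)
Line 13: ['cheese', 'cold'] (min_width=11, slack=3)
Line 14: ['who', 'time'] (min_width=8, slack=6)
Line 15: ['algorithm'] (min_width=9, slack=5)
Line 16: ['white', 'oats', 'a'] (min_width=12, slack=2)
Line 17: ['wind'] (min_width=4, slack=10)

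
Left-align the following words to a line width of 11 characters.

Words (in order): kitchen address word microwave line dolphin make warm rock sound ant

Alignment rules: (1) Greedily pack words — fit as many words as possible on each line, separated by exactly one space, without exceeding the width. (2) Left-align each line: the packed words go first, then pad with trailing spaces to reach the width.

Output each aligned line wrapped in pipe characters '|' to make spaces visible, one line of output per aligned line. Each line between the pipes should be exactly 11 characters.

Line 1: ['kitchen'] (min_width=7, slack=4)
Line 2: ['address'] (min_width=7, slack=4)
Line 3: ['word'] (min_width=4, slack=7)
Line 4: ['microwave'] (min_width=9, slack=2)
Line 5: ['line'] (min_width=4, slack=7)
Line 6: ['dolphin'] (min_width=7, slack=4)
Line 7: ['make', 'warm'] (min_width=9, slack=2)
Line 8: ['rock', 'sound'] (min_width=10, slack=1)
Line 9: ['ant'] (min_width=3, slack=8)

Answer: |kitchen    |
|address    |
|word       |
|microwave  |
|line       |
|dolphin    |
|make warm  |
|rock sound |
|ant        |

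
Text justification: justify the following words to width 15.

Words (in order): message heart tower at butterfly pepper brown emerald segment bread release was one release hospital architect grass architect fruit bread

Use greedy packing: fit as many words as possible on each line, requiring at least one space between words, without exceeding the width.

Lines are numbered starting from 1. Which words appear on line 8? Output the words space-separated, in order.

Answer: hospital

Derivation:
Line 1: ['message', 'heart'] (min_width=13, slack=2)
Line 2: ['tower', 'at'] (min_width=8, slack=7)
Line 3: ['butterfly'] (min_width=9, slack=6)
Line 4: ['pepper', 'brown'] (min_width=12, slack=3)
Line 5: ['emerald', 'segment'] (min_width=15, slack=0)
Line 6: ['bread', 'release'] (min_width=13, slack=2)
Line 7: ['was', 'one', 'release'] (min_width=15, slack=0)
Line 8: ['hospital'] (min_width=8, slack=7)
Line 9: ['architect', 'grass'] (min_width=15, slack=0)
Line 10: ['architect', 'fruit'] (min_width=15, slack=0)
Line 11: ['bread'] (min_width=5, slack=10)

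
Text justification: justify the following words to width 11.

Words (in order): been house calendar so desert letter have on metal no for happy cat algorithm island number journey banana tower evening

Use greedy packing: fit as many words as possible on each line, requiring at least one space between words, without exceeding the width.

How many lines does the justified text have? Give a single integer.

Line 1: ['been', 'house'] (min_width=10, slack=1)
Line 2: ['calendar', 'so'] (min_width=11, slack=0)
Line 3: ['desert'] (min_width=6, slack=5)
Line 4: ['letter', 'have'] (min_width=11, slack=0)
Line 5: ['on', 'metal', 'no'] (min_width=11, slack=0)
Line 6: ['for', 'happy'] (min_width=9, slack=2)
Line 7: ['cat'] (min_width=3, slack=8)
Line 8: ['algorithm'] (min_width=9, slack=2)
Line 9: ['island'] (min_width=6, slack=5)
Line 10: ['number'] (min_width=6, slack=5)
Line 11: ['journey'] (min_width=7, slack=4)
Line 12: ['banana'] (min_width=6, slack=5)
Line 13: ['tower'] (min_width=5, slack=6)
Line 14: ['evening'] (min_width=7, slack=4)
Total lines: 14

Answer: 14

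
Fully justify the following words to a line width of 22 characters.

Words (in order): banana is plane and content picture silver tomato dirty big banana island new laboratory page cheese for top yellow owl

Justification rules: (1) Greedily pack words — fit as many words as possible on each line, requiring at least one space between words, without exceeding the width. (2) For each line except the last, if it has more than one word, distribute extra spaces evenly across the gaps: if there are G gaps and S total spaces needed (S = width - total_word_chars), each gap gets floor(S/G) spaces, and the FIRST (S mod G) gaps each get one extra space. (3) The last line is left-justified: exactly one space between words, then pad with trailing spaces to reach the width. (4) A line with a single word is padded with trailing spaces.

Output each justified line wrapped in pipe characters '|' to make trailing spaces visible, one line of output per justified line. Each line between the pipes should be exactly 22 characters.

Answer: |banana  is  plane  and|
|content picture silver|
|tomato    dirty    big|
|banana    island   new|
|laboratory page cheese|
|for top yellow owl    |

Derivation:
Line 1: ['banana', 'is', 'plane', 'and'] (min_width=19, slack=3)
Line 2: ['content', 'picture', 'silver'] (min_width=22, slack=0)
Line 3: ['tomato', 'dirty', 'big'] (min_width=16, slack=6)
Line 4: ['banana', 'island', 'new'] (min_width=17, slack=5)
Line 5: ['laboratory', 'page', 'cheese'] (min_width=22, slack=0)
Line 6: ['for', 'top', 'yellow', 'owl'] (min_width=18, slack=4)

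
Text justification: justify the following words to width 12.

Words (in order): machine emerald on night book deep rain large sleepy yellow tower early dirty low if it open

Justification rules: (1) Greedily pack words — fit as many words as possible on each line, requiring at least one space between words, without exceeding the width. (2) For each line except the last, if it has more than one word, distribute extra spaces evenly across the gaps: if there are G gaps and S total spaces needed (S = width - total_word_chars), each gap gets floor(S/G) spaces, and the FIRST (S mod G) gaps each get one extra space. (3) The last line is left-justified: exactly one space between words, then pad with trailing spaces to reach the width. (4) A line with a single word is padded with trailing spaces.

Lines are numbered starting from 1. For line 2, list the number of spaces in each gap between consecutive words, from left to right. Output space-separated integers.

Line 1: ['machine'] (min_width=7, slack=5)
Line 2: ['emerald', 'on'] (min_width=10, slack=2)
Line 3: ['night', 'book'] (min_width=10, slack=2)
Line 4: ['deep', 'rain'] (min_width=9, slack=3)
Line 5: ['large', 'sleepy'] (min_width=12, slack=0)
Line 6: ['yellow', 'tower'] (min_width=12, slack=0)
Line 7: ['early', 'dirty'] (min_width=11, slack=1)
Line 8: ['low', 'if', 'it'] (min_width=9, slack=3)
Line 9: ['open'] (min_width=4, slack=8)

Answer: 3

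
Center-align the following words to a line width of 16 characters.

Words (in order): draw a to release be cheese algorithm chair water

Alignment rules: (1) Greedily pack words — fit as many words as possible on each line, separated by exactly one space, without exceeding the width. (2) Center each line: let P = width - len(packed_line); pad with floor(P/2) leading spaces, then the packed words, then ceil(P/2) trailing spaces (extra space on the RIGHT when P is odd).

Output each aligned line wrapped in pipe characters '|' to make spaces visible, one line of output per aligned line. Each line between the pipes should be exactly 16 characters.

Line 1: ['draw', 'a', 'to'] (min_width=9, slack=7)
Line 2: ['release', 'be'] (min_width=10, slack=6)
Line 3: ['cheese', 'algorithm'] (min_width=16, slack=0)
Line 4: ['chair', 'water'] (min_width=11, slack=5)

Answer: |   draw a to    |
|   release be   |
|cheese algorithm|
|  chair water   |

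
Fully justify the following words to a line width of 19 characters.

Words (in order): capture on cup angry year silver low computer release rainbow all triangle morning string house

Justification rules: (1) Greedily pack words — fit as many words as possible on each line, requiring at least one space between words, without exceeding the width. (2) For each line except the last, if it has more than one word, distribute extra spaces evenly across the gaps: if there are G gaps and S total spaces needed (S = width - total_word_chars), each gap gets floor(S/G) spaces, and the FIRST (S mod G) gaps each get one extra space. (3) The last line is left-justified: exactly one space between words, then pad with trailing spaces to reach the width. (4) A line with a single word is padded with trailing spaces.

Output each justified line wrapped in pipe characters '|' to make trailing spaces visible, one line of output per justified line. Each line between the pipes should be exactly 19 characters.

Answer: |capture    on   cup|
|angry  year  silver|
|low        computer|
|release rainbow all|
|triangle    morning|
|string house       |

Derivation:
Line 1: ['capture', 'on', 'cup'] (min_width=14, slack=5)
Line 2: ['angry', 'year', 'silver'] (min_width=17, slack=2)
Line 3: ['low', 'computer'] (min_width=12, slack=7)
Line 4: ['release', 'rainbow', 'all'] (min_width=19, slack=0)
Line 5: ['triangle', 'morning'] (min_width=16, slack=3)
Line 6: ['string', 'house'] (min_width=12, slack=7)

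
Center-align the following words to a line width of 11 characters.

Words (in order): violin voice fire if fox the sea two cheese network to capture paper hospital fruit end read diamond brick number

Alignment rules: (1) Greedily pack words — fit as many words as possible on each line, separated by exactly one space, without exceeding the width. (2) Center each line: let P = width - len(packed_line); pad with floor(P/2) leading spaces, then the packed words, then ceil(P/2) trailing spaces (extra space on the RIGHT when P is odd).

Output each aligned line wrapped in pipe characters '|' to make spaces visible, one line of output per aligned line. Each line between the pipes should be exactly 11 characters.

Answer: |  violin   |
|voice fire |
|if fox the |
|  sea two  |
|  cheese   |
|network to |
|  capture  |
|   paper   |
| hospital  |
| fruit end |
|   read    |
|  diamond  |
|   brick   |
|  number   |

Derivation:
Line 1: ['violin'] (min_width=6, slack=5)
Line 2: ['voice', 'fire'] (min_width=10, slack=1)
Line 3: ['if', 'fox', 'the'] (min_width=10, slack=1)
Line 4: ['sea', 'two'] (min_width=7, slack=4)
Line 5: ['cheese'] (min_width=6, slack=5)
Line 6: ['network', 'to'] (min_width=10, slack=1)
Line 7: ['capture'] (min_width=7, slack=4)
Line 8: ['paper'] (min_width=5, slack=6)
Line 9: ['hospital'] (min_width=8, slack=3)
Line 10: ['fruit', 'end'] (min_width=9, slack=2)
Line 11: ['read'] (min_width=4, slack=7)
Line 12: ['diamond'] (min_width=7, slack=4)
Line 13: ['brick'] (min_width=5, slack=6)
Line 14: ['number'] (min_width=6, slack=5)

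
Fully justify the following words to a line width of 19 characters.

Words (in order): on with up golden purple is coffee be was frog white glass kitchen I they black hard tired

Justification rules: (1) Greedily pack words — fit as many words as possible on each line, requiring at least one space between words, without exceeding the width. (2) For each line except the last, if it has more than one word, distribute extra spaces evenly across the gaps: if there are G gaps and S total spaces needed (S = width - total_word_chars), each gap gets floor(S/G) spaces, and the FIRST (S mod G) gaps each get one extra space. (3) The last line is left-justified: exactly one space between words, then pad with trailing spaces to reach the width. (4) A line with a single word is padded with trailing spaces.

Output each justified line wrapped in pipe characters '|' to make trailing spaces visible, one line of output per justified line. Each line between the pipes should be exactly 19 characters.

Line 1: ['on', 'with', 'up', 'golden'] (min_width=17, slack=2)
Line 2: ['purple', 'is', 'coffee', 'be'] (min_width=19, slack=0)
Line 3: ['was', 'frog', 'white'] (min_width=14, slack=5)
Line 4: ['glass', 'kitchen', 'I'] (min_width=15, slack=4)
Line 5: ['they', 'black', 'hard'] (min_width=15, slack=4)
Line 6: ['tired'] (min_width=5, slack=14)

Answer: |on  with  up golden|
|purple is coffee be|
|was    frog   white|
|glass   kitchen   I|
|they   black   hard|
|tired              |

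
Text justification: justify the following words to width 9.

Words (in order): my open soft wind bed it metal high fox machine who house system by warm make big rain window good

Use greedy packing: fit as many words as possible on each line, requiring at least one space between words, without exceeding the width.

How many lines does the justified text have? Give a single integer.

Line 1: ['my', 'open'] (min_width=7, slack=2)
Line 2: ['soft', 'wind'] (min_width=9, slack=0)
Line 3: ['bed', 'it'] (min_width=6, slack=3)
Line 4: ['metal'] (min_width=5, slack=4)
Line 5: ['high', 'fox'] (min_width=8, slack=1)
Line 6: ['machine'] (min_width=7, slack=2)
Line 7: ['who', 'house'] (min_width=9, slack=0)
Line 8: ['system', 'by'] (min_width=9, slack=0)
Line 9: ['warm', 'make'] (min_width=9, slack=0)
Line 10: ['big', 'rain'] (min_width=8, slack=1)
Line 11: ['window'] (min_width=6, slack=3)
Line 12: ['good'] (min_width=4, slack=5)
Total lines: 12

Answer: 12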